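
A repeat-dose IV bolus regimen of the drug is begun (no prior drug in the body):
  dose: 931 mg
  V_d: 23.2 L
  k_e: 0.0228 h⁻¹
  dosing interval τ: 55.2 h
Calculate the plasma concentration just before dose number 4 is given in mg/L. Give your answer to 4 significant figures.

15.56 mg/L

C₀ per dose = Dose / Vd = 931 / 23.2 = 40.13 mg/L
Fraction remaining after one interval: r = e^(−kτ) = e^(−0.02280 × 55.2) = 0.2841
Before dose 4, 3 doses have been given (aged 1τ, 2τ, 3τ).
C_trough = C₀ × (r + r² + … + r^3) = C₀ × r(1−r^3)/(1−r)
        = 40.13 × 0.2841 × (1 − 0.02293) / (1 − 0.2841) = 15.56 mg/L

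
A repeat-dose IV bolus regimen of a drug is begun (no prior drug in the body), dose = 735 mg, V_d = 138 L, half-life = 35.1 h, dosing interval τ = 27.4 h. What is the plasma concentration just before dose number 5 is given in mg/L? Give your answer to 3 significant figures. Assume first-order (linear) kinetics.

6.57 mg/L

C₀ per dose = Dose / Vd = 735 / 138 = 5.326 mg/L
k = ln2 / t½ = 0.693147 / 35.1 = 0.01975 h⁻¹
Fraction remaining after one interval: r = e^(−kτ) = e^(−0.01975 × 27.4) = 0.5821
Before dose 5, 4 doses have been given (aged 1τ, 2τ, 3τ, 4τ).
C_trough = C₀ × (r + r² + … + r^4) = C₀ × r(1−r^4)/(1−r)
        = 5.326 × 0.5821 × (1 − 0.1148) / (1 − 0.5821) = 6.567 mg/L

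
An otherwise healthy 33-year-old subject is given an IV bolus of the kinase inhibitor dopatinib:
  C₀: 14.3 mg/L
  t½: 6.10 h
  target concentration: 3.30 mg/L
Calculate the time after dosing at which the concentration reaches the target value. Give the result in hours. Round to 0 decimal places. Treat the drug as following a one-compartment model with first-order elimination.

k = ln2 / t½ = 0.693147 / 6.10 = 0.1136 h⁻¹
t = ln(C₀ / C) / k = ln(14.30 / 3.30) / 0.1136
  = ln(4.333) / 0.1136 = 1.466 / 0.1136 = 12.90 h

13 h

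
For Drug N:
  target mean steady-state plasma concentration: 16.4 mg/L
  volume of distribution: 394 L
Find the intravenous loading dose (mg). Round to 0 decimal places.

LD = Css × Vd = 16.4 × 394 = 6462 mg

6462 mg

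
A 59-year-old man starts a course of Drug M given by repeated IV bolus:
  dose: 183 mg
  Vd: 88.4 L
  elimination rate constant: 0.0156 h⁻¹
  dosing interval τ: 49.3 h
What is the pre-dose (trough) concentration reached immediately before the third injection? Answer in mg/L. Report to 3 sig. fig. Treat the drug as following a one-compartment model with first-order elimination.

C₀ per dose = Dose / Vd = 183 / 88.4 = 2.070 mg/L
Fraction remaining after one interval: r = e^(−kτ) = e^(−0.01560 × 49.3) = 0.4634
Before dose 3, 2 doses have been given (aged 1τ, 2τ).
C_trough = C₀ × (r + r²) = 2.070 × (0.4634 + 0.2147) = 1.404 mg/L

1.40 mg/L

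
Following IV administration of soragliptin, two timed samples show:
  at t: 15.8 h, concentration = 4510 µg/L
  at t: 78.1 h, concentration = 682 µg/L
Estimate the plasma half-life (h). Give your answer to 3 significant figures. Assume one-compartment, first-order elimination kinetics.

22.9 h

k = ln(C₁/C₂) / (t₂ − t₁) = ln(4510/682) / (78.1 − 15.8)
  = 1.889 / 62.30 = 0.03032 h⁻¹
t½ = ln2 / k = 0.693147 / 0.03032 = 22.86 h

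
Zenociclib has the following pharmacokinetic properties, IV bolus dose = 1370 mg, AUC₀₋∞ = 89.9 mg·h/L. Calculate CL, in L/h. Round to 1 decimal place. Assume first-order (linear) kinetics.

CL = Dose / AUC = 1370 / 89.9 = 15.24 L/h

15.2 L/h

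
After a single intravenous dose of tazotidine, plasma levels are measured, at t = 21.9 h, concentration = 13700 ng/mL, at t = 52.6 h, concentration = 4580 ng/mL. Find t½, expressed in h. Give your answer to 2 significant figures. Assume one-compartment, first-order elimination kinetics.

19 h

k = ln(C₁/C₂) / (t₂ − t₁) = ln(13700/4580) / (52.6 − 21.9)
  = 1.096 / 30.70 = 0.03570 h⁻¹
t½ = ln2 / k = 0.693147 / 0.03570 = 19.42 h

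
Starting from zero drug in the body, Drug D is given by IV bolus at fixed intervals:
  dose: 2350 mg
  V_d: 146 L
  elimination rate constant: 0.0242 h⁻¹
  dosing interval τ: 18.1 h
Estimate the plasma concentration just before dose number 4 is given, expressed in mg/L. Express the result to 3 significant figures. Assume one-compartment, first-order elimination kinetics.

21.4 mg/L

C₀ per dose = Dose / Vd = 2350 / 146 = 16.10 mg/L
Fraction remaining after one interval: r = e^(−kτ) = e^(−0.02420 × 18.1) = 0.6453
Before dose 4, 3 doses have been given (aged 1τ, 2τ, 3τ).
C_trough = C₀ × (r + r² + … + r^3) = C₀ × r(1−r^3)/(1−r)
        = 16.10 × 0.6453 × (1 − 0.2687) / (1 − 0.6453) = 21.42 mg/L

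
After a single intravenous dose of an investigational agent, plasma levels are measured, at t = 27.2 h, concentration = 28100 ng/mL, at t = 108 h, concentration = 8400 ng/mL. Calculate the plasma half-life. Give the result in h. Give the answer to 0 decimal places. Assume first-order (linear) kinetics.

46 h

k = ln(C₁/C₂) / (t₂ − t₁) = ln(28100/8400) / (108 − 27.2)
  = 1.208 / 80.80 = 0.01495 h⁻¹
t½ = ln2 / k = 0.693147 / 0.01495 = 46.36 h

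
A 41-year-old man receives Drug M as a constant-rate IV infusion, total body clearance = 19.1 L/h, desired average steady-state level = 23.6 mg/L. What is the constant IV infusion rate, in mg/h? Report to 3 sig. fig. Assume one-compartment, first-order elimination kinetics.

At steady state, infusion rate R₀ = Css × CL = 23.6 × 19.10 = 450.8 mg/h

451 mg/h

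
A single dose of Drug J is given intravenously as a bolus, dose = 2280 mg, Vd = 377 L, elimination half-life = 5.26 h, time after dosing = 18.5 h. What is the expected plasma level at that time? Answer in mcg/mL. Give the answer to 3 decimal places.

0.528 mcg/mL

C₀ = Dose / Vd = 2280 / 377 = 6.048 mg/L
k = ln2 / t½ = 0.693147 / 5.26 = 0.1318 h⁻¹
C = C₀ · e^(−k·t) = 6.048 × e^(−0.1318 × 18.5)
  = 6.048 × 0.08731 = 0.5281 mg/L
(0.5281 mg/L = 0.5281 mcg/mL)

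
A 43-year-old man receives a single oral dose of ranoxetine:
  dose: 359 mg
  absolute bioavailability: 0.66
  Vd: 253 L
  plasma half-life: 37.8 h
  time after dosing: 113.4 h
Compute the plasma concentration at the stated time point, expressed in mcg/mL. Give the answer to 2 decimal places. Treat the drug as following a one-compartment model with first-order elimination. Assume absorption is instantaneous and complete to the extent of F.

Amount reaching circulation = F × Dose = 0.66 × 359.0 = 236.9 mg
C₀ = F·Dose / Vd = 236.9 / 253 = 0.9364 mg/L
k = ln2 / t½ = 0.693147 / 37.8 = 0.01834 h⁻¹
t / t½ = 113.4 / 37.8 = 3 half-lives
C = C₀ × (1/2)^3 = 0.9364 × 0.1250 = 0.1171 mg/L
(0.1171 mg/L = 0.1171 mcg/mL)

0.12 mcg/mL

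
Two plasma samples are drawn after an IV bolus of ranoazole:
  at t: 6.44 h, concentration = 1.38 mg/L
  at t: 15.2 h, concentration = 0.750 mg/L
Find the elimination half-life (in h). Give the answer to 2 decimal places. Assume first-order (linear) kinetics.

k = ln(C₁/C₂) / (t₂ − t₁) = ln(1.38/0.750) / (15.2 − 6.44)
  = 0.6098 / 8.760 = 0.06961 h⁻¹
t½ = ln2 / k = 0.693147 / 0.06961 = 9.958 h

9.96 h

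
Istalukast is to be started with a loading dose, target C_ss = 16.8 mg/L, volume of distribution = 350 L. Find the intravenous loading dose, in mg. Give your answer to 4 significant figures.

LD = Css × Vd = 16.8 × 350 = 5880 mg

5880 mg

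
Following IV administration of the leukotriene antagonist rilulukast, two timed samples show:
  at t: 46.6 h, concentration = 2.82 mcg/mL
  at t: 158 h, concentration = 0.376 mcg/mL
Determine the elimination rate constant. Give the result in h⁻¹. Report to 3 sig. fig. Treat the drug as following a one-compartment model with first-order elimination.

0.0181 h⁻¹

k = ln(C₁/C₂) / (t₂ − t₁) = ln(2.82/0.376) / (158 − 46.6)
  = 2.015 / 111.4 = 0.01809 h⁻¹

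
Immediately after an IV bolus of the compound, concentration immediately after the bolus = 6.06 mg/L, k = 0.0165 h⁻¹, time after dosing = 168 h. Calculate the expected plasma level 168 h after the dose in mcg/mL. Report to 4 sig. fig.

C = C₀ · e^(−k·t) = 6.060 × e^(−0.01650 × 168)
  = 6.060 × 0.06254 = 0.3790 mg/L
(0.3790 mg/L = 0.3790 mcg/mL)

0.3790 mcg/mL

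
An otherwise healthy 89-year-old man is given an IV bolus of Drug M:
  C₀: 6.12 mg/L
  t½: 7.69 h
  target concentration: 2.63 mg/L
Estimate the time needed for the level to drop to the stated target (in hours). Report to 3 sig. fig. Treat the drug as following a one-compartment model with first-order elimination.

9.37 h

k = ln2 / t½ = 0.693147 / 7.69 = 0.09014 h⁻¹
t = ln(C₀ / C) / k = ln(6.120 / 2.63) / 0.09014
  = ln(2.327) / 0.09014 = 0.8446 / 0.09014 = 9.370 h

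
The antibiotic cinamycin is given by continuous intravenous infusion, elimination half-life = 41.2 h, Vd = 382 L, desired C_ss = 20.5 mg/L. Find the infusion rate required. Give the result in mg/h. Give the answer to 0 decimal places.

132 mg/h

k = ln2 / t½ = 0.693147 / 41.2 = 0.01682 h⁻¹
CL = k × Vd = 0.01682 × 382 = 6.425 L/h
At steady state, infusion rate R₀ = Css × CL = 20.5 × 6.425 = 131.7 mg/h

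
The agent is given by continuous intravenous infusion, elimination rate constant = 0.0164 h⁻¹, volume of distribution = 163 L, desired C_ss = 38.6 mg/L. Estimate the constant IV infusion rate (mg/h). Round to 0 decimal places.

103 mg/h

CL = k × Vd = 0.01640 × 163 = 2.673 L/h
At steady state, infusion rate R₀ = Css × CL = 38.6 × 2.673 = 103.2 mg/h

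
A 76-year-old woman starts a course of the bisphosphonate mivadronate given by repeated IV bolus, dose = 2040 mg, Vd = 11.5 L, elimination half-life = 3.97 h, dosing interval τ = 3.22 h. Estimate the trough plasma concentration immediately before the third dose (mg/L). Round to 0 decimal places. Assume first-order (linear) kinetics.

C₀ per dose = Dose / Vd = 2040 / 11.5 = 177.4 mg/L
k = ln2 / t½ = 0.693147 / 3.97 = 0.1746 h⁻¹
Fraction remaining after one interval: r = e^(−kτ) = e^(−0.1746 × 3.22) = 0.5699
Before dose 3, 2 doses have been given (aged 1τ, 2τ).
C_trough = C₀ × (r + r²) = 177.4 × (0.5699 + 0.3248) = 158.7 mg/L

159 mg/L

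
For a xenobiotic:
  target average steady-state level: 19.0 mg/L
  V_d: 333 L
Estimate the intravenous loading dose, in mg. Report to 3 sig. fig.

6330 mg

LD = Css × Vd = 19.0 × 333 = 6327 mg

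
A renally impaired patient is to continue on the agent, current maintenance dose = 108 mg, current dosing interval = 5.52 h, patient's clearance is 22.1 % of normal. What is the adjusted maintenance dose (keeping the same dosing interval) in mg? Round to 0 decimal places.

To keep the same average steady-state level, dosing rate must scale with clearance.
CL ratio = 22.1 / 100 = 0.2210
New dose (same interval) = 108 × 0.2210 = 23.87 mg

24 mg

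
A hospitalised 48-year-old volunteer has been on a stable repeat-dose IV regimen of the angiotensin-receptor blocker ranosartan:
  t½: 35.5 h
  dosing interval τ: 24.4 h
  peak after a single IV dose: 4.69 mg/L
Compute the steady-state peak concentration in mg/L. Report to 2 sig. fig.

12 mg/L

k = ln2 / t½ = 0.693147 / 35.5 = 0.01953 h⁻¹
e^(−kτ) = e^(−0.01953 × 24.4) = 0.6209
Accumulation ratio R = 1 / (1 − e^(−kτ)) = 1 / (1 − 0.6209) = 2.638
Steady-state peak = C₀ × R = 4.69 × 2.638 = 12.37 mg/L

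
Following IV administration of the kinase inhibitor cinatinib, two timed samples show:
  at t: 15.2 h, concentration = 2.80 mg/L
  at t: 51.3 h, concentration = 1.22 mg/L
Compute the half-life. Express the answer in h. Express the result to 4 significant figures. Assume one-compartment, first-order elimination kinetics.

30.12 h

k = ln(C₁/C₂) / (t₂ − t₁) = ln(2.80/1.22) / (51.3 − 15.2)
  = 0.8308 / 36.10 = 0.02301 h⁻¹
t½ = ln2 / k = 0.693147 / 0.02301 = 30.12 h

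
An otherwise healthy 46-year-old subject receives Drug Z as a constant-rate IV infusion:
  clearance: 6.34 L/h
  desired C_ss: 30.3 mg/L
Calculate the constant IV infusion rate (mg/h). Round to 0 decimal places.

192 mg/h

At steady state, infusion rate R₀ = Css × CL = 30.3 × 6.340 = 192.1 mg/h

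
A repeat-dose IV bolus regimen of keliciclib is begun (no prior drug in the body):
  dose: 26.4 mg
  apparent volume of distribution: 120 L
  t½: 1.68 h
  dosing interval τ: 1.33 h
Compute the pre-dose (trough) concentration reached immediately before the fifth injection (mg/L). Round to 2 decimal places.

0.27 mg/L

C₀ per dose = Dose / Vd = 26.4 / 120 = 0.2200 mg/L
k = ln2 / t½ = 0.693147 / 1.68 = 0.4126 h⁻¹
Fraction remaining after one interval: r = e^(−kτ) = e^(−0.4126 × 1.33) = 0.5777
Before dose 5, 4 doses have been given (aged 1τ, 2τ, 3τ, 4τ).
C_trough = C₀ × (r + r² + … + r^4) = C₀ × r(1−r^4)/(1−r)
        = 0.2200 × 0.5777 × (1 − 0.1114) / (1 − 0.5777) = 0.2674 mg/L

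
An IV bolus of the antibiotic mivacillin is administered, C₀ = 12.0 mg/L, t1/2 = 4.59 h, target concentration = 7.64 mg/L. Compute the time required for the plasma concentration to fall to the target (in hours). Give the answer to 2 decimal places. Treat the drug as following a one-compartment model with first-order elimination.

2.99 h

k = ln2 / t½ = 0.693147 / 4.59 = 0.1510 h⁻¹
t = ln(C₀ / C) / k = ln(12.00 / 7.64) / 0.1510
  = ln(1.571) / 0.1510 = 0.4517 / 0.1510 = 2.991 h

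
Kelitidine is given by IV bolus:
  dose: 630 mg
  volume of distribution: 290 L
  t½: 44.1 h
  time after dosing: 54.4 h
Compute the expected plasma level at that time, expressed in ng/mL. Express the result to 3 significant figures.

924 ng/mL

C₀ = Dose / Vd = 630.0 / 290 = 2.172 mg/L
k = ln2 / t½ = 0.693147 / 44.1 = 0.01572 h⁻¹
C = C₀ · e^(−k·t) = 2.172 × e^(−0.01572 × 54.4)
  = 2.172 × 0.4252 = 0.9235 mg/L
Convert: 0.9235 mg/L × 1000 = 923.5 ng/mL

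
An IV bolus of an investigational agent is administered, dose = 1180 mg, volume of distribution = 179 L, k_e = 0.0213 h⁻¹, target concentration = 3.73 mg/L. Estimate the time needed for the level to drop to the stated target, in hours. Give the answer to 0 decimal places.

C₀ = Dose / Vd = 1180 / 179 = 6.592 mg/L
t = ln(C₀ / C) / k = ln(6.592 / 3.73) / 0.02130
  = ln(1.767) / 0.02130 = 0.5693 / 0.02130 = 26.73 h

27 h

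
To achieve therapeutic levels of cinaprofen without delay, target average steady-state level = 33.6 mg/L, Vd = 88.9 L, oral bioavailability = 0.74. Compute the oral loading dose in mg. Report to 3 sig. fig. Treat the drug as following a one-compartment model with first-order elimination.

4040 mg

LD = Css × Vd / F = 33.6 × 88.9 / 0.74 = 4037 mg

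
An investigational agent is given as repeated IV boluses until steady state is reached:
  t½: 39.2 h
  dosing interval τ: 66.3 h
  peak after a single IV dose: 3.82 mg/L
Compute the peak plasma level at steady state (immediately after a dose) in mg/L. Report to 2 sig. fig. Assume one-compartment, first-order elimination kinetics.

5.5 mg/L

k = ln2 / t½ = 0.693147 / 39.2 = 0.01768 h⁻¹
e^(−kτ) = e^(−0.01768 × 66.3) = 0.3097
Accumulation ratio R = 1 / (1 − e^(−kτ)) = 1 / (1 − 0.3097) = 1.449
Steady-state peak = C₀ × R = 3.82 × 1.449 = 5.535 mg/L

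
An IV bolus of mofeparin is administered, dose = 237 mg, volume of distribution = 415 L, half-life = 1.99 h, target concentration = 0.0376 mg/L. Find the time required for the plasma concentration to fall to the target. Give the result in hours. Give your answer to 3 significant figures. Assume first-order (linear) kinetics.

7.81 h

C₀ = Dose / Vd = 237.0 / 415 = 0.5711 mg/L
k = ln2 / t½ = 0.693147 / 1.99 = 0.3483 h⁻¹
t = ln(C₀ / C) / k = ln(0.5711 / 0.0376) / 0.3483
  = ln(15.19) / 0.3483 = 2.721 / 0.3483 = 7.812 h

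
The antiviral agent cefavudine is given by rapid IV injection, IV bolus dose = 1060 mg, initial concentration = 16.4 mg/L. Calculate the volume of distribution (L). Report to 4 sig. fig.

Vd = Dose / C₀ = 1060 / 16.4 = 64.63 L

64.63 L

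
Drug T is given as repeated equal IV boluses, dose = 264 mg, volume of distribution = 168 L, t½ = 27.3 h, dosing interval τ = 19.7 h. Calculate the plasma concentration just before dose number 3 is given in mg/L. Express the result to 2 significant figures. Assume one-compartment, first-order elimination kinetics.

1.5 mg/L

C₀ per dose = Dose / Vd = 264 / 168 = 1.571 mg/L
k = ln2 / t½ = 0.693147 / 27.3 = 0.02539 h⁻¹
Fraction remaining after one interval: r = e^(−kτ) = e^(−0.02539 × 19.7) = 0.6064
Before dose 3, 2 doses have been given (aged 1τ, 2τ).
C_trough = C₀ × (r + r²) = 1.571 × (0.6064 + 0.3677) = 1.530 mg/L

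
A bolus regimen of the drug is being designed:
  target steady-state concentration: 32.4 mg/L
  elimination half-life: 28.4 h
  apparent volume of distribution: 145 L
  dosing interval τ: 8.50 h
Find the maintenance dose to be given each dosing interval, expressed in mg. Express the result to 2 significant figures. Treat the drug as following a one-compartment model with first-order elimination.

k = ln2 / t½ = 0.693147 / 28.4 = 0.02441 h⁻¹
CL = k × Vd = 0.02441 × 145 = 3.539 L/h
At steady state, Dose/τ = Css × CL.
Dose = Css × CL × τ = 32.4 × 3.539 × 8.50 = 974.6 mg

970 mg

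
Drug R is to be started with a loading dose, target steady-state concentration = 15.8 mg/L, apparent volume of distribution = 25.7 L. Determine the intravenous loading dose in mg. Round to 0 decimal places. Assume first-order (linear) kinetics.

LD = Css × Vd = 15.8 × 25.7 = 406.1 mg

406 mg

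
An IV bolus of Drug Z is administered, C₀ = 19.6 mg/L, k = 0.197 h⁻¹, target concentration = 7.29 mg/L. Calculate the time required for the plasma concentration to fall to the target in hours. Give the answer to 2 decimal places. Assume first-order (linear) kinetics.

5.02 h

t = ln(C₀ / C) / k = ln(19.60 / 7.29) / 0.1970
  = ln(2.689) / 0.1970 = 0.9892 / 0.1970 = 5.021 h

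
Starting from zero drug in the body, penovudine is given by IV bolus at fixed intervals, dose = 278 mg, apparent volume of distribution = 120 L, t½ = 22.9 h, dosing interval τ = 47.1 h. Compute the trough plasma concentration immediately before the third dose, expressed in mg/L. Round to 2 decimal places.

0.69 mg/L

C₀ per dose = Dose / Vd = 278 / 120 = 2.317 mg/L
k = ln2 / t½ = 0.693147 / 22.9 = 0.03027 h⁻¹
Fraction remaining after one interval: r = e^(−kτ) = e^(−0.03027 × 47.1) = 0.2403
Before dose 3, 2 doses have been given (aged 1τ, 2τ).
C_trough = C₀ × (r + r²) = 2.317 × (0.2403 + 0.05774) = 0.6906 mg/L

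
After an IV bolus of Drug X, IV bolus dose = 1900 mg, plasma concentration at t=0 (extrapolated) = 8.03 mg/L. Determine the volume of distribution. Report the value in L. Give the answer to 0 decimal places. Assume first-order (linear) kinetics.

Vd = Dose / C₀ = 1900 / 8.03 = 236.6 L

237 L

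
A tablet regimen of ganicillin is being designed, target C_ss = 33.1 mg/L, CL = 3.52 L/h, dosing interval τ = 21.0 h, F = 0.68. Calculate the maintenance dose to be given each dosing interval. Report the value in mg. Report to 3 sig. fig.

At steady state, F × (Dose/τ) = Css × CL.
Dose = Css × CL × τ / F = 33.1 × 3.520 × 21.0 / 0.68 = 3598 mg

3600 mg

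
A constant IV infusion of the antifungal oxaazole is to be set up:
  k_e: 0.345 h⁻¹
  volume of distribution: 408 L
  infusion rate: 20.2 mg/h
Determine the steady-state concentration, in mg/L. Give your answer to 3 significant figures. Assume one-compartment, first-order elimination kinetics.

0.144 mg/L

CL = k × Vd = 0.3450 × 408 = 140.8 L/h
At steady state Css = R₀ / CL = 20.2 / 140.8 = 0.1435 mg/L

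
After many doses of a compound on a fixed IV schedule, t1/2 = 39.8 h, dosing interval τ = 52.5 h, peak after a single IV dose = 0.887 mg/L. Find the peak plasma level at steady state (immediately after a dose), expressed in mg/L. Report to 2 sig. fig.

1.5 mg/L

k = ln2 / t½ = 0.693147 / 39.8 = 0.01742 h⁻¹
e^(−kτ) = e^(−0.01742 × 52.5) = 0.4007
Accumulation ratio R = 1 / (1 − e^(−kτ)) = 1 / (1 − 0.4007) = 1.669
Steady-state peak = C₀ × R = 0.887 × 1.669 = 1.480 mg/L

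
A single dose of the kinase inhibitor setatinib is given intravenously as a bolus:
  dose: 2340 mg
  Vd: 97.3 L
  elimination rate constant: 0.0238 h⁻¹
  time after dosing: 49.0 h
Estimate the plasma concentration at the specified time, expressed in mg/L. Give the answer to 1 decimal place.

7.5 mg/L

C₀ = Dose / Vd = 2340 / 97.3 = 24.05 mg/L
C = C₀ · e^(−k·t) = 24.05 × e^(−0.02380 × 49.0)
  = 24.05 × 0.3115 = 7.492 mg/L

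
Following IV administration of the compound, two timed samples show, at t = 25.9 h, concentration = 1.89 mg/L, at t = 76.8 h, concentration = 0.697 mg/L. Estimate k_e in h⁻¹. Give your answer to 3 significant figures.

k = ln(C₁/C₂) / (t₂ − t₁) = ln(1.89/0.697) / (76.8 − 25.9)
  = 0.9975 / 50.90 = 0.01960 h⁻¹

0.0196 h⁻¹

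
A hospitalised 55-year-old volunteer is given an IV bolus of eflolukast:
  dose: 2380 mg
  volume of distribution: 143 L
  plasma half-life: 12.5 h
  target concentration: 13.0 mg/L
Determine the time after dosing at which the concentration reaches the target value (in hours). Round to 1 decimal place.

4.5 h

C₀ = Dose / Vd = 2380 / 143 = 16.64 mg/L
k = ln2 / t½ = 0.693147 / 12.5 = 0.05545 h⁻¹
t = ln(C₀ / C) / k = ln(16.64 / 13.0) / 0.05545
  = ln(1.280) / 0.05545 = 0.2469 / 0.05545 = 4.453 h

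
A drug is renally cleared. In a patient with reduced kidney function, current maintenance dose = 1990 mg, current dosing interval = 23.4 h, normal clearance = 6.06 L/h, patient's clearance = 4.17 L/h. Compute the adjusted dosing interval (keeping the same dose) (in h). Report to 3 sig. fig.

34.0 h

To keep the same average steady-state level, dosing rate must scale with clearance.
CL ratio = 4.17 / 6.06 = 0.6881
New interval (same dose) = 23.4 / 0.6881 = 34.01 h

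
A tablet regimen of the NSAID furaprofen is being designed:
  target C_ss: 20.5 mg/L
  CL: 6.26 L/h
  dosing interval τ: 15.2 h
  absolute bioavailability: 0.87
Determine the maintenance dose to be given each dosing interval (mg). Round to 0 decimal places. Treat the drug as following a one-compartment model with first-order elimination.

At steady state, F × (Dose/τ) = Css × CL.
Dose = Css × CL × τ / F = 20.5 × 6.260 × 15.2 / 0.87 = 2242 mg

2242 mg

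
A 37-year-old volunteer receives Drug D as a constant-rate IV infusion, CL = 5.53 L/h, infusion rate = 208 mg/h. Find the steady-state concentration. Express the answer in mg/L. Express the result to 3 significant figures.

37.6 mg/L

At steady state Css = R₀ / CL = 208 / 5.530 = 37.61 mg/L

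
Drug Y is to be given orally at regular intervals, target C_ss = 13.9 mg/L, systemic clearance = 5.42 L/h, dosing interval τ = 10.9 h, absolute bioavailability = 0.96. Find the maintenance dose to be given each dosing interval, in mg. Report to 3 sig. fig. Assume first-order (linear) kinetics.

855 mg

At steady state, F × (Dose/τ) = Css × CL.
Dose = Css × CL × τ / F = 13.9 × 5.420 × 10.9 / 0.96 = 855.4 mg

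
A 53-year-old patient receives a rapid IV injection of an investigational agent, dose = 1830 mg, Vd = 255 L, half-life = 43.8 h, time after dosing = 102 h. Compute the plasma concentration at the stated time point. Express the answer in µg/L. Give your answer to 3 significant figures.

1430 µg/L

C₀ = Dose / Vd = 1830 / 255 = 7.176 mg/L
k = ln2 / t½ = 0.693147 / 43.8 = 0.01583 h⁻¹
C = C₀ · e^(−k·t) = 7.176 × e^(−0.01583 × 102)
  = 7.176 × 0.1990 = 1.428 mg/L
Convert: 1.428 mg/L × 1000 = 1428 µg/L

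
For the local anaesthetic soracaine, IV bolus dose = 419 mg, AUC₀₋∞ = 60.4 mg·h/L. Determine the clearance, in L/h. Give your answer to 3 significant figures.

6.94 L/h

CL = Dose / AUC = 419 / 60.4 = 6.937 L/h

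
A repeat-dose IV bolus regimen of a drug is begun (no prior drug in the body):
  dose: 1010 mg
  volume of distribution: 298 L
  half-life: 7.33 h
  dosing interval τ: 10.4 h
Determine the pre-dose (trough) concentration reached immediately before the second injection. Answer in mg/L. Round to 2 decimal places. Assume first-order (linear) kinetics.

1.27 mg/L

C₀ per dose = Dose / Vd = 1010 / 298 = 3.389 mg/L
k = ln2 / t½ = 0.693147 / 7.33 = 0.09456 h⁻¹
Fraction remaining after one interval: r = e^(−kτ) = e^(−0.09456 × 10.4) = 0.3740
Before dose 2, 1 dose has been given (aged 1τ).
C_trough = C₀ × r = 3.389 × 0.3740 = 1.267 mg/L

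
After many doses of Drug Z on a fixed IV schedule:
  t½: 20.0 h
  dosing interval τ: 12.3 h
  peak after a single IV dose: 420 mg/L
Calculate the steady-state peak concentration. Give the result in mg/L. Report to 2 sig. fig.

k = ln2 / t½ = 0.693147 / 20.0 = 0.03466 h⁻¹
e^(−kτ) = e^(−0.03466 × 12.3) = 0.6529
Accumulation ratio R = 1 / (1 − e^(−kτ)) = 1 / (1 − 0.6529) = 2.881
Steady-state peak = C₀ × R = 420 × 2.881 = 1210 mg/L

1200 mg/L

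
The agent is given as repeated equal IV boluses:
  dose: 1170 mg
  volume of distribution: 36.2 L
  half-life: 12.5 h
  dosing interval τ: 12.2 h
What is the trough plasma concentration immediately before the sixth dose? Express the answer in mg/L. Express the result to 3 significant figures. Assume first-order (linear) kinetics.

32.3 mg/L

C₀ per dose = Dose / Vd = 1170 / 36.2 = 32.32 mg/L
k = ln2 / t½ = 0.693147 / 12.5 = 0.05545 h⁻¹
Fraction remaining after one interval: r = e^(−kτ) = e^(−0.05545 × 12.2) = 0.5084
Before dose 6, 5 doses have been given (aged 1τ, 2τ, 3τ, 4τ, 5τ).
C_trough = C₀ × (r + r² + … + r^5) = C₀ × r(1−r^5)/(1−r)
        = 32.32 × 0.5084 × (1 − 0.03396) / (1 − 0.5084) = 32.29 mg/L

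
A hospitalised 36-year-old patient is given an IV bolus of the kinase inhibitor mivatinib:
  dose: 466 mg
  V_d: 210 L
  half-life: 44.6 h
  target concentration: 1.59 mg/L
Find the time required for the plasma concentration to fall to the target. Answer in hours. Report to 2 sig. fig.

21 h

C₀ = Dose / Vd = 466.0 / 210 = 2.219 mg/L
k = ln2 / t½ = 0.693147 / 44.6 = 0.01554 h⁻¹
t = ln(C₀ / C) / k = ln(2.219 / 1.59) / 0.01554
  = ln(1.396) / 0.01554 = 0.3336 / 0.01554 = 21.47 h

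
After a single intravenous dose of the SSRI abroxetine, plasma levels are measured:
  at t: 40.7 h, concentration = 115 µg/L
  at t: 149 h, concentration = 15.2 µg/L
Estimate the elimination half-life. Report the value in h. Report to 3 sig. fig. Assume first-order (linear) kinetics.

k = ln(C₁/C₂) / (t₂ − t₁) = ln(115/15.2) / (149 − 40.7)
  = 2.024 / 108.3 = 0.01869 h⁻¹
t½ = ln2 / k = 0.693147 / 0.01869 = 37.09 h

37.1 h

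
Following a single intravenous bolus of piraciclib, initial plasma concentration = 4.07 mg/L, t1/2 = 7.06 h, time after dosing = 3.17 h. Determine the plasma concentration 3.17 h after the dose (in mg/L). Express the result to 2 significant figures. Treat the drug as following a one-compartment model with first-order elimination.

k = ln2 / t½ = 0.693147 / 7.06 = 0.09818 h⁻¹
C = C₀ · e^(−k·t) = 4.070 × e^(−0.09818 × 3.17)
  = 4.070 × 0.7325 = 2.981 mg/L

3.0 mg/L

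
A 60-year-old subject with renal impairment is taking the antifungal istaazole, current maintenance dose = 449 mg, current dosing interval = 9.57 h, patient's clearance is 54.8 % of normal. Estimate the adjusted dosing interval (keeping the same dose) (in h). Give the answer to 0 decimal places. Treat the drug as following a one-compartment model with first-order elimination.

17 h

To keep the same average steady-state level, dosing rate must scale with clearance.
CL ratio = 54.8 / 100 = 0.5480
New interval (same dose) = 9.57 / 0.5480 = 17.46 h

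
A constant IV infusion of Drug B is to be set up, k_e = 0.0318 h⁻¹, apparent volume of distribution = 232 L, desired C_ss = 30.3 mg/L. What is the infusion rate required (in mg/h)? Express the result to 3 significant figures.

224 mg/h

CL = k × Vd = 0.03180 × 232 = 7.378 L/h
At steady state, infusion rate R₀ = Css × CL = 30.3 × 7.378 = 223.6 mg/h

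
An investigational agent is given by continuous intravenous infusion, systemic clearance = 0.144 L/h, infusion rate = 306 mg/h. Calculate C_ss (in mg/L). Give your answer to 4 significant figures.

At steady state Css = R₀ / CL = 306 / 0.1440 = 2125 mg/L

2125 mg/L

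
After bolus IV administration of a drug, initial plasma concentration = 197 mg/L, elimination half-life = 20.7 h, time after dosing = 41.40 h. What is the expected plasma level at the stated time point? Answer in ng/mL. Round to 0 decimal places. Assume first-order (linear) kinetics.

k = ln2 / t½ = 0.693147 / 20.7 = 0.03349 h⁻¹
t / t½ = 41.40 / 20.7 = 2 half-lives
C = C₀ × (1/2)^2 = 197.0 × 0.2500 = 49.25 mg/L
Convert: 49.25 mg/L × 1000 = 49250 ng/mL

49250 ng/mL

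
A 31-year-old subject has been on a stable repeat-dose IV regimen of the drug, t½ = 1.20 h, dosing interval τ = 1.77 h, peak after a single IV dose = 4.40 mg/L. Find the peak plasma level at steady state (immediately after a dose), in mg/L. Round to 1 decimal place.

k = ln2 / t½ = 0.693147 / 1.20 = 0.5776 h⁻¹
e^(−kτ) = e^(−0.5776 × 1.77) = 0.3597
Accumulation ratio R = 1 / (1 − e^(−kτ)) = 1 / (1 − 0.3597) = 1.562
Steady-state peak = C₀ × R = 4.40 × 1.562 = 6.873 mg/L

6.9 mg/L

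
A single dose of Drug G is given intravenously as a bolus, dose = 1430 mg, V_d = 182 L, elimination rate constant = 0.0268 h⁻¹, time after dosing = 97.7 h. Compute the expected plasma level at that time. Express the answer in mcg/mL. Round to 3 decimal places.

0.573 mcg/mL

C₀ = Dose / Vd = 1430 / 182 = 7.857 mg/L
C = C₀ · e^(−k·t) = 7.857 × e^(−0.02680 × 97.7)
  = 7.857 × 0.07292 = 0.5729 mg/L
(0.5729 mg/L = 0.5729 mcg/mL)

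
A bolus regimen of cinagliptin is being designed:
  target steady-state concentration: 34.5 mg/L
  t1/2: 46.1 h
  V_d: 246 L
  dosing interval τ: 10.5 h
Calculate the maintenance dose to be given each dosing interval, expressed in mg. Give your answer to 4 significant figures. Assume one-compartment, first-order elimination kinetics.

1340 mg

k = ln2 / t½ = 0.693147 / 46.1 = 0.01504 h⁻¹
CL = k × Vd = 0.01504 × 246 = 3.700 L/h
At steady state, Dose/τ = Css × CL.
Dose = Css × CL × τ = 34.5 × 3.700 × 10.5 = 1340 mg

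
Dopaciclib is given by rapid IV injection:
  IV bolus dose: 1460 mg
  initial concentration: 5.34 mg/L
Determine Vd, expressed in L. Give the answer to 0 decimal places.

273 L

Vd = Dose / C₀ = 1460 / 5.34 = 273.4 L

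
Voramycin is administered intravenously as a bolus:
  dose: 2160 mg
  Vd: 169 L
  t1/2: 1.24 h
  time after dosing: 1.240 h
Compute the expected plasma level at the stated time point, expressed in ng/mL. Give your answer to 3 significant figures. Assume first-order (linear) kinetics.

C₀ = Dose / Vd = 2160 / 169 = 12.78 mg/L
k = ln2 / t½ = 0.693147 / 1.24 = 0.5590 h⁻¹
t / t½ = 1.240 / 1.24 = 1 half-lives
C = C₀ × (1/2)^1 = 12.78 × 0.5000 = 6.390 mg/L
Convert: 6.390 mg/L × 1000 = 6390 ng/mL

6390 ng/mL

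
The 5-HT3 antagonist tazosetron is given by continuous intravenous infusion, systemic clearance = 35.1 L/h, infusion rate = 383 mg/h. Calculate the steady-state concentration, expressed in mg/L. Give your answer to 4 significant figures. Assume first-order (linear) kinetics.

At steady state Css = R₀ / CL = 383 / 35.10 = 10.91 mg/L

10.91 mg/L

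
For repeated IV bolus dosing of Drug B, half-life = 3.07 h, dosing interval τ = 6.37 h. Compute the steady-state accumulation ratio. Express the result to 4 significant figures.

1.311

k = ln2 / t½ = 0.693147 / 3.07 = 0.2258 h⁻¹
e^(−kτ) = e^(−0.2258 × 6.37) = 0.2373
Accumulation ratio R = 1 / (1 − e^(−kτ)) = 1 / (1 − 0.2373) = 1.311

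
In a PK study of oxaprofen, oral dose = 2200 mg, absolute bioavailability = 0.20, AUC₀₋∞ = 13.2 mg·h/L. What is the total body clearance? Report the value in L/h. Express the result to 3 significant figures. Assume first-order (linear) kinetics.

CL = F·Dose / AUC = 0.20 × 2200 / 13.2 = 33.33 L/h

33.3 L/h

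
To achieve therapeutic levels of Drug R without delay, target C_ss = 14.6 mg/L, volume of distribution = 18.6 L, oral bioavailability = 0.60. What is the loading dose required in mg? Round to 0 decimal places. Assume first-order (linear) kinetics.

453 mg

LD = Css × Vd / F = 14.6 × 18.6 / 0.60 = 452.6 mg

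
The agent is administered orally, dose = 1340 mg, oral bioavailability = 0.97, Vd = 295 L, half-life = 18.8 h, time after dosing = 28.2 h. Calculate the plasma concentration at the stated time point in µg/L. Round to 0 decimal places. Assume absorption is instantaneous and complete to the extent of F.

Amount reaching circulation = F × Dose = 0.97 × 1340 = 1300 mg
C₀ = F·Dose / Vd = 1300 / 295 = 4.407 mg/L
k = ln2 / t½ = 0.693147 / 18.8 = 0.03687 h⁻¹
C = C₀ · e^(−k·t) = 4.407 × e^(−0.03687 × 28.2)
  = 4.407 × 0.3535 = 1.558 mg/L
Convert: 1.558 mg/L × 1000 = 1558 µg/L

1558 µg/L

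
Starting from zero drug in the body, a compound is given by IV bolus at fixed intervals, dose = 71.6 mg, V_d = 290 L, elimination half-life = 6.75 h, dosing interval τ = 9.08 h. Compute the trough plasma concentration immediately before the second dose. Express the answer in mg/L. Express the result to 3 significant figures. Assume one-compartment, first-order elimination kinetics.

C₀ per dose = Dose / Vd = 71.6 / 290 = 0.2469 mg/L
k = ln2 / t½ = 0.693147 / 6.75 = 0.1027 h⁻¹
Fraction remaining after one interval: r = e^(−kτ) = e^(−0.1027 × 9.08) = 0.3936
Before dose 2, 1 dose has been given (aged 1τ).
C_trough = C₀ × r = 0.2469 × 0.3936 = 0.09718 mg/L

0.0972 mg/L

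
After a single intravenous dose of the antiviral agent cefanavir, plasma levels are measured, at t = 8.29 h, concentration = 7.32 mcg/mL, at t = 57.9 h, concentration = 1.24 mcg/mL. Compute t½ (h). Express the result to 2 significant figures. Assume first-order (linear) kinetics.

k = ln(C₁/C₂) / (t₂ − t₁) = ln(7.32/1.24) / (57.9 − 8.29)
  = 1.775 / 49.61 = 0.03578 h⁻¹
t½ = ln2 / k = 0.693147 / 0.03578 = 19.37 h

19 h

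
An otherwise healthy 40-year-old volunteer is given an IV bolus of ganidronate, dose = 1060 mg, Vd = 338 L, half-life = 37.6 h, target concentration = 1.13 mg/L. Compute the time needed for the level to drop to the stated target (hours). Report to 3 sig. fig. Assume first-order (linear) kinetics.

55.4 h

C₀ = Dose / Vd = 1060 / 338 = 3.136 mg/L
k = ln2 / t½ = 0.693147 / 37.6 = 0.01843 h⁻¹
t = ln(C₀ / C) / k = ln(3.136 / 1.13) / 0.01843
  = ln(2.775) / 0.01843 = 1.021 / 0.01843 = 55.40 h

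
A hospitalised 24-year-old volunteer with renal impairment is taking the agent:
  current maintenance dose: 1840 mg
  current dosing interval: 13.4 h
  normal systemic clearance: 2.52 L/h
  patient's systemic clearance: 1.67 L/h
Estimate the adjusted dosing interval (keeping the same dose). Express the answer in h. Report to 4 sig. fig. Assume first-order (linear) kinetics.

To keep the same average steady-state level, dosing rate must scale with clearance.
CL ratio = 1.67 / 2.52 = 0.6627
New interval (same dose) = 13.4 / 0.6627 = 20.22 h

20.22 h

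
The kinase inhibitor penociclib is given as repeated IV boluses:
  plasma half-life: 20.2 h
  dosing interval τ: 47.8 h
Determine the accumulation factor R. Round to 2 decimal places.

k = ln2 / t½ = 0.693147 / 20.2 = 0.03431 h⁻¹
e^(−kτ) = e^(−0.03431 × 47.8) = 0.1940
Accumulation ratio R = 1 / (1 − e^(−kτ)) = 1 / (1 − 0.1940) = 1.241

1.24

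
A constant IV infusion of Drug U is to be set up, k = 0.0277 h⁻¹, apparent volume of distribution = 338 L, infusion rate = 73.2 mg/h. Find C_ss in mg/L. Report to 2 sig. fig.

CL = k × Vd = 0.02770 × 338 = 9.363 L/h
At steady state Css = R₀ / CL = 73.2 / 9.363 = 7.818 mg/L

7.8 mg/L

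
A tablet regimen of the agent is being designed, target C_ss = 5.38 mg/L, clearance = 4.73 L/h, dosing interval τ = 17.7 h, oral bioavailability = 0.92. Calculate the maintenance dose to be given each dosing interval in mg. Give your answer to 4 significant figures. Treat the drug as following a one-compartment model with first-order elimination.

At steady state, F × (Dose/τ) = Css × CL.
Dose = Css × CL × τ / F = 5.38 × 4.730 × 17.7 / 0.92 = 489.6 mg

489.6 mg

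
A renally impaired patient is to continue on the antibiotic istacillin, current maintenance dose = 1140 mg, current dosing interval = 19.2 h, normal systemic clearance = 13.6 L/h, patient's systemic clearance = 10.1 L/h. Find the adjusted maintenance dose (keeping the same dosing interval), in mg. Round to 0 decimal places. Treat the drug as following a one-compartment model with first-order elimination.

To keep the same average steady-state level, dosing rate must scale with clearance.
CL ratio = 10.1 / 13.6 = 0.7426
New dose (same interval) = 1140 × 0.7426 = 846.6 mg

847 mg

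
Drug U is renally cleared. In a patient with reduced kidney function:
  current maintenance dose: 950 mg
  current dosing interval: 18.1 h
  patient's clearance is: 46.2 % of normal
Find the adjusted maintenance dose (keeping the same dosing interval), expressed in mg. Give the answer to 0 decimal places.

439 mg

To keep the same average steady-state level, dosing rate must scale with clearance.
CL ratio = 46.2 / 100 = 0.4620
New dose (same interval) = 950 × 0.4620 = 438.9 mg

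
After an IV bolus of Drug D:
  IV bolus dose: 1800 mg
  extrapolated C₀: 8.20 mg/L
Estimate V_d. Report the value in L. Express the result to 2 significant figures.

220 L

Vd = Dose / C₀ = 1800 / 8.20 = 219.5 L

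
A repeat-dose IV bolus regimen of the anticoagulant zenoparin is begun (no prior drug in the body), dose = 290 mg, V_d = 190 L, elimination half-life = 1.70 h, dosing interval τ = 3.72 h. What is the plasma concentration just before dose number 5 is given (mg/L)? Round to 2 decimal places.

C₀ per dose = Dose / Vd = 290 / 190 = 1.526 mg/L
k = ln2 / t½ = 0.693147 / 1.70 = 0.4077 h⁻¹
Fraction remaining after one interval: r = e^(−kτ) = e^(−0.4077 × 3.72) = 0.2194
Before dose 5, 4 doses have been given (aged 1τ, 2τ, 3τ, 4τ).
C_trough = C₀ × (r + r² + … + r^4) = C₀ × r(1−r^4)/(1−r)
        = 1.526 × 0.2194 × (1 − 0.002317) / (1 − 0.2194) = 0.4279 mg/L

0.43 mg/L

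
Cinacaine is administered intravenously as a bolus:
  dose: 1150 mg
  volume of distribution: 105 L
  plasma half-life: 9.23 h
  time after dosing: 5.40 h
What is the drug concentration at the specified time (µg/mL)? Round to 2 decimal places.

C₀ = Dose / Vd = 1150 / 105 = 10.95 mg/L
k = ln2 / t½ = 0.693147 / 9.23 = 0.07510 h⁻¹
C = C₀ · e^(−k·t) = 10.95 × e^(−0.07510 × 5.40)
  = 10.95 × 0.6666 = 7.299 mg/L
(7.299 mg/L = 7.299 µg/mL)

7.30 µg/mL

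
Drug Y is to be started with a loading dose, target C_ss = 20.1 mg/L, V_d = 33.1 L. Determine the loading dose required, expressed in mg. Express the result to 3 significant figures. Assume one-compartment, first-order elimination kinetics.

665 mg

LD = Css × Vd = 20.1 × 33.1 = 665.3 mg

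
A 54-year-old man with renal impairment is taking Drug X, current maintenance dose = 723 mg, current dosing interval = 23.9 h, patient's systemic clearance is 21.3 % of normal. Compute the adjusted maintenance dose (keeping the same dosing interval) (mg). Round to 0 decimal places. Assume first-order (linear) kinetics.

To keep the same average steady-state level, dosing rate must scale with clearance.
CL ratio = 21.3 / 100 = 0.2130
New dose (same interval) = 723 × 0.2130 = 154.0 mg

154 mg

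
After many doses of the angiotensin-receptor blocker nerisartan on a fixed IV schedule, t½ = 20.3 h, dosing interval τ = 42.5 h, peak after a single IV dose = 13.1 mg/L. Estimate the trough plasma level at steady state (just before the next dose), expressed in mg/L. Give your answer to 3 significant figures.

k = ln2 / t½ = 0.693147 / 20.3 = 0.03415 h⁻¹
e^(−kτ) = e^(−0.03415 × 42.5) = 0.2342
Accumulation ratio R = 1 / (1 − e^(−kτ)) = 1 / (1 − 0.2342) = 1.306
Steady-state trough = C₀ × R × e^(−kτ) = 13.1 × 1.306 × 0.2342 = 4.007 mg/L

4.01 mg/L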